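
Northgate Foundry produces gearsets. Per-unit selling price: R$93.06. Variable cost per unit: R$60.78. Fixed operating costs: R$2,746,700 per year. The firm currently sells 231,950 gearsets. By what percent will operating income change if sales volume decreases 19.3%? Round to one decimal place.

Total contribution margin = 231,950 × R$32.28 = R$7,487,346.00.
Subtracting fixed costs: EBIT = R$7,487,346.00 − R$2,746,700 = R$4,740,646.00.
DOL = contribution ÷ EBIT = R$7,487,346.00 ÷ R$4,740,646.00 = 1.5794.
Operating income changes by 1.5794 × -19.3% = -30.5%.

-30.5%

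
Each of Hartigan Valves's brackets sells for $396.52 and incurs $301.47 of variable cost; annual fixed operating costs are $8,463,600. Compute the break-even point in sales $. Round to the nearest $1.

$35,307,593

CM per unit = $396.52 − $301.47 = $95.05; CM ratio = $95.05 / $396.52 = 0.2397.
Break-even sales = FC ÷ CM ratio = $8,463,600 × $396.52 / $95.05 = $35,307,593.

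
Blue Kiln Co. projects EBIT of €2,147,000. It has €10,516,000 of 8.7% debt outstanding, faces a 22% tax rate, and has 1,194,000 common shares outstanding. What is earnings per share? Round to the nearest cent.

€0.80

Interest = €914,892.00, so EBT = €2,147,000 − €914,892.00 = €1,232,108.00.
After tax at 22%: net income = €1,232,108.00 × 0.78 = €961,044.24.
EPS = €961,044.24 ÷ 1,194,000 = €0.80.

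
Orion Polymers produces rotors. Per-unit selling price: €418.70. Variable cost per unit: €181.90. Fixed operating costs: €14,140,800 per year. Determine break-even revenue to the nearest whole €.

CM per unit = €418.70 − €181.90 = €236.80; CM ratio = €236.80 / €418.70 = 0.5656.
Break-even sales = FC ÷ CM ratio = €14,140,800 × €418.70 / €236.80 = €25,003,180.

€25,003,180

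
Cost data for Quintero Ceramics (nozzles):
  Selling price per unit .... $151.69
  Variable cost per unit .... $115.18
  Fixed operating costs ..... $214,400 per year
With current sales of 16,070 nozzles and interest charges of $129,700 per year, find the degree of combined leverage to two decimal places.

Total contribution margin = 16,070 × $36.51 = $586,715.70.
Operating income = contribution − fixed costs = $586,715.70 − $214,400 = $372,315.70. Interest = $129,700.00.
DOL = $586,715.70 ÷ $372,315.70 = 1.5759; DFL = $372,315.70 ÷ $242,615.70 = 1.5346.
DCL = DOL × DFL = 1.5759 × 1.5346 = 2.4184.

2.42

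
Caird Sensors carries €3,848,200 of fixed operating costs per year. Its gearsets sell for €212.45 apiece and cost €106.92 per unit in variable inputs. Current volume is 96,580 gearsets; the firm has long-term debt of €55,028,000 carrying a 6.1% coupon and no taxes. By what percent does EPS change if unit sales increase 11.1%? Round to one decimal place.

Contribution at this volume is 96,580 × €105.53 = €10,192,087.40.
Operating income = contribution − fixed costs = €10,192,087.40 − €3,848,200 = €6,343,887.40.
Interest = €3,356,708.00, so EBIT − I = €2,987,179.40.
DCL = total CM / (EBIT − I) = €10,192,087.40 / €2,987,179.40 = 3.4119.
%ΔEPS = DCL × %ΔSales = 3.4119 × +11.1% = +37.9%.

+37.9%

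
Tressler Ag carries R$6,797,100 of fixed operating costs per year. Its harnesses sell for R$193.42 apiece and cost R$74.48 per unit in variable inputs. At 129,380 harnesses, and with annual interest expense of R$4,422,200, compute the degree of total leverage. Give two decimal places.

At 129,380 units, contribution = 129,380 × R$118.94 = R$15,388,457.20.
Operating income = contribution − fixed costs = R$15,388,457.20 − R$6,797,100 = R$8,591,357.20. Interest = R$4,422,200.00, so EBIT − I = R$4,169,157.20.
Degree of total leverage = total CM / (EBIT − interest) = R$15,388,457.20 / R$4,169,157.20 = 3.6910.

3.69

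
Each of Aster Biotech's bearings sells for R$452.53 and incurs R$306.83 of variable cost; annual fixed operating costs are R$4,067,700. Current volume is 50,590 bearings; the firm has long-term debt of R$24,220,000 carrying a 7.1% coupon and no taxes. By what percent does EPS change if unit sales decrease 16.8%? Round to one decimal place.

-78.2%

At 50,590 units, contribution = 50,590 × R$145.70 = R$7,370,963.00.
Operating income = contribution − fixed costs = R$7,370,963.00 − R$4,067,700 = R$3,303,263.00.
After interest of R$1,719,620.00, pre-tax earnings = R$1,583,643.00.
Degree of combined leverage = contribution ÷ (EBIT − I) = R$7,370,963.00 ÷ R$1,583,643.00 = 4.6544.
EPS therefore changes by 4.6544 × (-16.8%) = -78.2%.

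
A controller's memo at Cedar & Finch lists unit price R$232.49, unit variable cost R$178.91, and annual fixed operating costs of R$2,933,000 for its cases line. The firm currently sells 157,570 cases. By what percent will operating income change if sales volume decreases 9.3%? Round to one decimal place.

Total contribution margin = 157,570 × R$53.58 = R$8,442,600.60.
EBIT = R$8,442,600.60 − R$2,933,000 = R$5,509,600.60.
Degree of operating leverage = R$8,442,600.60 / R$5,509,600.60 = 1.5323.
%ΔEBIT = DOL × %ΔSales = 1.5323 × -9.3% = -14.3%.

-14.3%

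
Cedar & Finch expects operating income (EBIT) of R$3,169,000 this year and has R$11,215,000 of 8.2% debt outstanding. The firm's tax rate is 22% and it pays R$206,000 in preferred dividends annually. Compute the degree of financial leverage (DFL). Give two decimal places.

Interest = R$919,630.00.
Pre-tax preferred-dividend burden = R$206,000 ÷ (1 − 0.22) = R$264,102.56.
DFL = EBIT ÷ [EBIT − I − D_p/(1−t)] = R$3,169,000 ÷ [R$3,169,000 − R$919,630.00 − R$264,102.56] = R$3,169,000 ÷ R$1,985,267.44 = 1.5963.

1.60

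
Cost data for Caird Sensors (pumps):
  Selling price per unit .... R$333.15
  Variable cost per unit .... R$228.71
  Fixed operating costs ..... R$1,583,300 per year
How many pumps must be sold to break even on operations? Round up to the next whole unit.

15,160 pumps

Each unit contributes R$333.15 − R$228.71 = R$104.44.
Break-even Q = R$1,583,300 / R$104.44 = 15,159.90 → 15,160 pumps.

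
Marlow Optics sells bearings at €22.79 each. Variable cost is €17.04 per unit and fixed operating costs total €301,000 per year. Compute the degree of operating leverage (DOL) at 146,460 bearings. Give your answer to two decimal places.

1.56

Total contribution margin = 146,460 × €5.75 = €842,145.00.
EBIT = €842,145.00 − €301,000 = €541,145.00.
DOL = contribution ÷ EBIT = €842,145.00 ÷ €541,145.00 = 1.5562.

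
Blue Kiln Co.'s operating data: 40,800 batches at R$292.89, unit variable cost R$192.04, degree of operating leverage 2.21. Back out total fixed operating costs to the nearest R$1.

At 40,800 units, contribution = 40,800 × R$100.85 = R$4,114,680.00.
Since DOL = CM ÷ EBIT, EBIT = R$4,114,680.00 ÷ 2.21 = R$1,861,846.15.
And FC = contribution − EBIT = R$4,114,680.00 − R$1,861,846.15 = R$2,252,834.

R$2,252,834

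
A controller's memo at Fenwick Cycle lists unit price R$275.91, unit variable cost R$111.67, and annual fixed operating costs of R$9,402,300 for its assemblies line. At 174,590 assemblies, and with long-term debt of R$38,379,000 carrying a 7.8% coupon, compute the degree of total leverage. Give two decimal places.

Total contribution margin = 174,590 × R$164.24 = R$28,674,661.60.
Operating income = contribution − fixed costs = R$28,674,661.60 − R$9,402,300 = R$19,272,361.60. Interest = R$2,993,562.00.
DOL = R$28,674,661.60 ÷ R$19,272,361.60 = 1.4879; DFL = R$19,272,361.60 ÷ R$16,278,799.60 = 1.1839.
DCL = DOL × DFL = 1.4879 × 1.1839 = 1.7615.

1.76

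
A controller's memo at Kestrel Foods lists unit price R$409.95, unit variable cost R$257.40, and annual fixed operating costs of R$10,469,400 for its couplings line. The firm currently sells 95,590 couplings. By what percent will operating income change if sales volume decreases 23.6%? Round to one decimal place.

At 95,590 units, contribution = 95,590 × R$152.55 = R$14,582,254.50.
EBIT = R$14,582,254.50 − R$10,469,400 = R$4,112,854.50.
So DOL = total CM / EBIT = R$14,582,254.50 / R$4,112,854.50 = 3.5455.
%ΔEBIT = DOL × %ΔSales = 3.5455 × -23.6% = -83.7%.

-83.7%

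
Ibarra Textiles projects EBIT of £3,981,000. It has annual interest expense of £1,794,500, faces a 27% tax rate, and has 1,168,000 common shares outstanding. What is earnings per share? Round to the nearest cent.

Interest = £1,794,500.00, so EBT = £3,981,000 − £1,794,500.00 = £2,186,500.00.
After tax at 27%: net income = £2,186,500.00 × 0.73 = £1,596,145.00.
Per share: £1,596,145.00 / 1,168,000 shares = £1.37.

£1.37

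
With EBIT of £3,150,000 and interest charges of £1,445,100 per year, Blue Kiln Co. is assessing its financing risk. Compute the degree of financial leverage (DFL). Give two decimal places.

1.85

Annual interest charges come to £1,445,100.00.
Degree of financial leverage = EBIT / (EBIT − interest) = £3,150,000 / £1,704,900.00 = 1.8476.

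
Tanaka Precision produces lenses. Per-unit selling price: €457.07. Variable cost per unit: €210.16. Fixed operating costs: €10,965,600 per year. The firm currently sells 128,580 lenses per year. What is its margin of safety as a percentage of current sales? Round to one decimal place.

65.5%

Contribution margin per unit = €457.07 − €210.16 = €246.91. Break-even units = €10,965,600 ÷ €246.91 = 44,411.32; break-even revenue = 44,411.32 × €457.07 = €20,299,083.84.
Current sales = 128,580 × €457.07 = €58,770,060.60.
Margin of safety = (€58,770,060.60 − €20,299,083.84) ÷ €58,770,060.60 = 65.5%.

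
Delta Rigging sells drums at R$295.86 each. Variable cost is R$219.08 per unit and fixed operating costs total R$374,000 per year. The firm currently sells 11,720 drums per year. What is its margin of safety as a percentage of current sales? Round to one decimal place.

58.4%

Unit CM = price − variable cost = R$295.86 − R$219.08 = R$76.78. Break-even units = R$374,000 ÷ R$76.78 = 4,871.06; break-even revenue = 4,871.06 × R$295.86 = R$1,441,151.86.
Actual sales revenue = 11,720 × R$295.86 = R$3,467,479.20.
Margin of safety = (R$3,467,479.20 − R$1,441,151.86) ÷ R$3,467,479.20 = 58.4%.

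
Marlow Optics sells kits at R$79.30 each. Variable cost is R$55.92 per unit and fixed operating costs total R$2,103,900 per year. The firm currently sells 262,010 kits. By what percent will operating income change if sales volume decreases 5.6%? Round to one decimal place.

Contribution at this volume is 262,010 × R$23.38 = R$6,125,793.80.
Operating income = contribution − fixed costs = R$6,125,793.80 − R$2,103,900 = R$4,021,893.80.
DOL = contribution ÷ EBIT = R$6,125,793.80 ÷ R$4,021,893.80 = 1.5231.
Operating income changes by 1.5231 × -5.6% = -8.5%.

-8.5%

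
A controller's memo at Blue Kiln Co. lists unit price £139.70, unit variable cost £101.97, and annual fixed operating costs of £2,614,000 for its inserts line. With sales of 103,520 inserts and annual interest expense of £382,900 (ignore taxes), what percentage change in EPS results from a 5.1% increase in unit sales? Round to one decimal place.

+21.9%

Total contribution margin = 103,520 × £37.73 = £3,905,809.60.
EBIT = £3,905,809.60 − £2,614,000 = £1,291,809.60.
Interest = £382,900.00, so EBIT − I = £908,909.60.
DCL = total CM / (EBIT − I) = £3,905,809.60 / £908,909.60 = 4.2972.
EPS therefore changes by 4.2972 × (+5.1%) = +21.9%.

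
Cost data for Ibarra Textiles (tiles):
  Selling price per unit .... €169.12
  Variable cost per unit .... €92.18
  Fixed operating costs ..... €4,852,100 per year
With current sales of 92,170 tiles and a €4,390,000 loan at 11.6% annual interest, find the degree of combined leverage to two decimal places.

Total contribution margin = 92,170 × €76.94 = €7,091,559.80.
EBIT = €7,091,559.80 − €4,852,100 = €2,239,459.80. Interest = €509,240.00.
DOL = €7,091,559.80 ÷ €2,239,459.80 = 3.1666; DFL = €2,239,459.80 ÷ €1,730,219.80 = 1.2943.
DCL = DOL × DFL = 3.1666 × 1.2943 = 4.0985.

4.10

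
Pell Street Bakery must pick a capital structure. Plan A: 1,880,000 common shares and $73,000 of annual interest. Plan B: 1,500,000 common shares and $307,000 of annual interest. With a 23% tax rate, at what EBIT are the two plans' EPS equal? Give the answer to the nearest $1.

Set EPS_A = EPS_B: (EBIT − $73,000)(1 − 0.23) ÷ 1,880,000 = (EBIT − $307,000)(1 − 0.23) ÷ 1,500,000.
The (1 − t) factor cancels: (EBIT − 73,000) × 1,500,000 = (EBIT − 307,000) × 1,880,000.
EBIT × (1,880,000 − 1,500,000) = 307,000 × 1,880,000 − 73,000 × 1,500,000 = 467,660,000,000, so EBIT = 467,660,000,000 ÷ 380,000 = 1,230,684.21.

$1,230,684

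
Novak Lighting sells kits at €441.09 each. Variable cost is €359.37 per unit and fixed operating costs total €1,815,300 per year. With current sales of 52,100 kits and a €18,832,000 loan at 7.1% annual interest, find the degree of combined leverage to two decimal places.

3.85

At 52,100 units, contribution = 52,100 × €81.72 = €4,257,612.00.
Subtracting fixed costs: EBIT = €4,257,612.00 − €1,815,300 = €2,442,312.00. Interest = €1,337,072.00.
DOL = €4,257,612.00 ÷ €2,442,312.00 = 1.7433; DFL = €2,442,312.00 ÷ €1,105,240.00 = 2.2098.
Combined leverage = 1.7433 × 2.2098 = 3.8523.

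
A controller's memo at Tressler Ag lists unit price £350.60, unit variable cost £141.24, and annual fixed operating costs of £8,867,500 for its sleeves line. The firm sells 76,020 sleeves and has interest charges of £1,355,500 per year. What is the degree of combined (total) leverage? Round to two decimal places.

Contribution at this volume is 76,020 × £209.36 = £15,915,547.20.
Subtracting fixed costs: EBIT = £15,915,547.20 − £8,867,500 = £7,048,047.20. Interest = £1,355,500.00, so EBIT − I = £5,692,547.20.
Degree of total leverage = total CM / (EBIT − interest) = £15,915,547.20 / £5,692,547.20 = 2.7959.

2.80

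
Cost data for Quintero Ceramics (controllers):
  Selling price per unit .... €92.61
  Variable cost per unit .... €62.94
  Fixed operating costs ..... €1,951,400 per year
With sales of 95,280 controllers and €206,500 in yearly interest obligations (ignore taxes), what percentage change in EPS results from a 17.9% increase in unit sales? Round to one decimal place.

At 95,280 units, contribution = 95,280 × €29.67 = €2,826,957.60.
EBIT = €2,826,957.60 − €1,951,400 = €875,557.60.
After interest of €206,500.00, pre-tax earnings = €669,057.60.
DCL = total CM / (EBIT − I) = €2,826,957.60 / €669,057.60 = 4.2253.
%ΔEPS = DCL × %ΔSales = 4.2253 × +17.9% = +75.6%.

+75.6%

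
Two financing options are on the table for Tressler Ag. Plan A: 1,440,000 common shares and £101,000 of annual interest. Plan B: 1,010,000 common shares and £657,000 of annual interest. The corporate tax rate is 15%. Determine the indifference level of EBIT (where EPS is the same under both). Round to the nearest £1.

At indifference, (EBIT − 101,000)(1 − t)/1,440,000 = (EBIT − 657,000)(1 − t)/1,010,000.
Cancelling (1 − t) and cross-multiplying: 1,010,000·(EBIT − 101,000) = 1,440,000·(EBIT − 657,000).
EBIT × (1,440,000 − 1,010,000) = 657,000 × 1,440,000 − 101,000 × 1,010,000 = 844,070,000,000, so EBIT = 844,070,000,000 ÷ 430,000 = 1,962,953.49.

£1,962,953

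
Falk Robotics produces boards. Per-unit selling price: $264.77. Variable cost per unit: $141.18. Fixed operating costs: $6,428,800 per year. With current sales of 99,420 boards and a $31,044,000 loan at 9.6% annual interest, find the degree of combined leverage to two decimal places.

Contribution at this volume is 99,420 × $123.59 = $12,287,317.80.
EBIT = $12,287,317.80 − $6,428,800 = $5,858,517.80. Interest = $2,980,224.00, so EBIT − I = $2,878,293.80.
Degree of total leverage = total CM / (EBIT − interest) = $12,287,317.80 / $2,878,293.80 = 4.2690.

4.27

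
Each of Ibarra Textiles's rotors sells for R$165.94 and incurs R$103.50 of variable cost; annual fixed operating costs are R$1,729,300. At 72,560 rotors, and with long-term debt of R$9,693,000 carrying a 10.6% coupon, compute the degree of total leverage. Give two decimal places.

Total contribution margin = 72,560 × R$62.44 = R$4,530,646.40.
Operating income = contribution − fixed costs = R$4,530,646.40 − R$1,729,300 = R$2,801,346.40. Interest = R$1,027,458.00, so EBIT − I = R$1,773,888.40.
Degree of total leverage = total CM / (EBIT − interest) = R$4,530,646.40 / R$1,773,888.40 = 2.5541.

2.55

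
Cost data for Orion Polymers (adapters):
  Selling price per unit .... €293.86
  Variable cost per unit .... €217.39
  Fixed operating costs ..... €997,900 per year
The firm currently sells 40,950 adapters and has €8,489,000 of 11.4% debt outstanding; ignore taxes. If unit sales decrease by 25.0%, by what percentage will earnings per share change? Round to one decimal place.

-67.2%

Contribution at this volume is 40,950 × €76.47 = €3,131,446.50.
EBIT = €3,131,446.50 − €997,900 = €2,133,546.50.
After interest of €967,746.00, pre-tax earnings = €1,165,800.50.
DCL = total CM / (EBIT − I) = €3,131,446.50 / €1,165,800.50 = 2.6861.
%ΔEPS = DCL × %ΔSales = 2.6861 × -25.0% = -67.2%.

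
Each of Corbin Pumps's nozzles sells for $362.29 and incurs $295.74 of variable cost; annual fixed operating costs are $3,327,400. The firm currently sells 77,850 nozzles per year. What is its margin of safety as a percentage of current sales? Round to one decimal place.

35.8%

Unit CM = price − variable cost = $362.29 − $295.74 = $66.55. Break-even units = $3,327,400 ÷ $66.55 = 49,998.50; break-even revenue = 49,998.50 × $362.29 = $18,113,955.61.
Current sales = 77,850 × $362.29 = $28,204,276.50.
Margin of safety = ($28,204,276.50 − $18,113,955.61) ÷ $28,204,276.50 = 35.8%.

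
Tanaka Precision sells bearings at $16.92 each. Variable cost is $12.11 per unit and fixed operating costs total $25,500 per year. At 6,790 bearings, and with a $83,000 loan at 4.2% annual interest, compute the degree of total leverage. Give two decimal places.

8.89

Total contribution margin = 6,790 × $4.81 = $32,659.90.
Operating income = contribution − fixed costs = $32,659.90 − $25,500 = $7,159.90. Interest = $3,486.00, so EBIT − I = $3,673.90.
DCL = contribution ÷ (EBIT − I) = $32,659.90 ÷ $3,673.90 = 8.8897.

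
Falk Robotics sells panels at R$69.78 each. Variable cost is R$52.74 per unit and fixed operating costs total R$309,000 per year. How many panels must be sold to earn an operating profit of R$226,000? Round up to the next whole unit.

31,397 panels

Unit CM = price − variable cost = R$69.78 − R$52.74 = R$17.04.
Need Q such that Q × R$17.04 − R$309,000 = R$226,000, i.e. Q = R$535,000 / R$17.04 = 31,396.71 → 31,397.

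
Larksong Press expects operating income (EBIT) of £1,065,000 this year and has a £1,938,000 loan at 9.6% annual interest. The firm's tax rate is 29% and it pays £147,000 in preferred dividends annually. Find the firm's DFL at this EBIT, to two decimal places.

Interest = £186,048.00.
Pre-tax preferred-dividend burden = £147,000 ÷ (1 − 0.29) = £207,042.25.
DFL = EBIT ÷ [EBIT − I − D_p/(1−t)] = £1,065,000 ÷ [£1,065,000 − £186,048.00 − £207,042.25] = £1,065,000 ÷ £671,909.75 = 1.5850.

1.59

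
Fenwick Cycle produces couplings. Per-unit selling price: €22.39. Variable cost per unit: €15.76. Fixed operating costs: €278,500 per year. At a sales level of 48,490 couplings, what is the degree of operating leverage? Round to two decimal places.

7.48

Contribution at this volume is 48,490 × €6.63 = €321,488.70.
Subtracting fixed costs: EBIT = €321,488.70 − €278,500 = €42,988.70.
So DOL = total CM / EBIT = €321,488.70 / €42,988.70 = 7.4784.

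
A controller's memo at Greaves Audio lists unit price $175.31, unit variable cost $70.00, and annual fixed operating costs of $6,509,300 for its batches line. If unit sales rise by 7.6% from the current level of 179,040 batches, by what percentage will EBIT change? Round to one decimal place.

+11.6%

At 179,040 units, contribution = 179,040 × $105.31 = $18,854,702.40.
Subtracting fixed costs: EBIT = $18,854,702.40 − $6,509,300 = $12,345,402.40.
Degree of operating leverage = $18,854,702.40 / $12,345,402.40 = 1.5273.
Operating income changes by 1.5273 × +7.6% = +11.6%.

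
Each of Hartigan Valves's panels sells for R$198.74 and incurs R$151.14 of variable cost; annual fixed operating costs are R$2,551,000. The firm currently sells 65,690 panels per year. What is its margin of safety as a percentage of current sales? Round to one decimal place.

Contribution margin per unit = R$198.74 − R$151.14 = R$47.60. Break-even units = R$2,551,000 ÷ R$47.60 = 53,592.44; break-even revenue = 53,592.44 × R$198.74 = R$10,650,960.92.
Actual sales revenue = 65,690 × R$198.74 = R$13,055,230.60.
Margin of safety = (R$13,055,230.60 − R$10,650,960.92) ÷ R$13,055,230.60 = 18.4%.

18.4%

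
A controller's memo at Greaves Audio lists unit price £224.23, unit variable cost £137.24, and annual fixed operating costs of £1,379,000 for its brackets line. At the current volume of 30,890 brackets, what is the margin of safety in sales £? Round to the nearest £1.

£3,371,882

Contribution margin per unit = £224.23 − £137.24 = £86.99. Break-even units = £1,379,000 ÷ £86.99 = 15,852.40; break-even revenue = 15,852.40 × £224.23 = £3,554,582.94.
Current sales = 30,890 × £224.23 = £6,926,464.70.
Margin of safety = £6,926,464.70 − £3,554,582.94 = £3,371,882.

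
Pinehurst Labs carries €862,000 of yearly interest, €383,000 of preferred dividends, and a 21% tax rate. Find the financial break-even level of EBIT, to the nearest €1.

Grossing the preferred dividend up to pre-tax terms: €383,000 / (1 − 0.21) = €484,810.13.
EPS = 0 when EBIT covers interest plus the pre-tax preferred burden: €862,000 + €484,810.13 = €1,346,810.13.

€1,346,810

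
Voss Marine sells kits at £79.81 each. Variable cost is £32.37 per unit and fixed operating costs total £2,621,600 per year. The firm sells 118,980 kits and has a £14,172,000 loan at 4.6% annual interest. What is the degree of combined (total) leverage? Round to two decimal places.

2.38

At 118,980 units, contribution = 118,980 × £47.44 = £5,644,411.20.
Operating income = contribution − fixed costs = £5,644,411.20 − £2,621,600 = £3,022,811.20. Interest = £651,912.00, so EBIT − I = £2,370,899.20.
Degree of total leverage = total CM / (EBIT − interest) = £5,644,411.20 / £2,370,899.20 = 2.3807.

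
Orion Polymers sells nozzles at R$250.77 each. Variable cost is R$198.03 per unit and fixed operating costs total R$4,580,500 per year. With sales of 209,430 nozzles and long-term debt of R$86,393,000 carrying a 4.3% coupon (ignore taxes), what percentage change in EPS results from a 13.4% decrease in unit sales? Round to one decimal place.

Total contribution margin = 209,430 × R$52.74 = R$11,045,338.20.
Subtracting fixed costs: EBIT = R$11,045,338.20 − R$4,580,500 = R$6,464,838.20.
Interest = R$3,714,899.00, so EBIT − I = R$2,749,939.20.
DCL = total CM / (EBIT − I) = R$11,045,338.20 / R$2,749,939.20 = 4.0166.
EPS therefore changes by 4.0166 × (-13.4%) = -53.8%.

-53.8%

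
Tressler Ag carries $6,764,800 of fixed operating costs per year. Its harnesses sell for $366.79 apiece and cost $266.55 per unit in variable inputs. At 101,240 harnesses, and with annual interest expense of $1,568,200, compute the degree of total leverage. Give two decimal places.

5.59

Contribution at this volume is 101,240 × $100.24 = $10,148,297.60.
Subtracting fixed costs: EBIT = $10,148,297.60 − $6,764,800 = $3,383,497.60. Interest = $1,568,200.00.
DOL = $10,148,297.60 ÷ $3,383,497.60 = 2.9994; DFL = $3,383,497.60 ÷ $1,815,297.60 = 1.8639.
DCL = DOL × DFL = 2.9994 × 1.8639 = 5.5906.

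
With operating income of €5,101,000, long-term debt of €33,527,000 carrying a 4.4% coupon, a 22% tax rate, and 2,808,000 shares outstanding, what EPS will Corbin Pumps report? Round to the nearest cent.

Pre-tax income = €5,101,000 − €1,475,188.00 = €3,625,812.00.
After tax at 22%: net income = €3,625,812.00 × 0.78 = €2,828,133.36.
Per share: €2,828,133.36 / 2,808,000 shares = €1.01.

€1.01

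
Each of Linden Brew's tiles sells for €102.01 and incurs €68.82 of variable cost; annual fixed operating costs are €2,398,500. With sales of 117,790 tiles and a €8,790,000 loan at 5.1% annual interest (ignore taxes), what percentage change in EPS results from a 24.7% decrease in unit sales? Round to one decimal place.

-90.9%

Contribution at this volume is 117,790 × €33.19 = €3,909,450.10.
Operating income = contribution − fixed costs = €3,909,450.10 − €2,398,500 = €1,510,950.10.
Interest = €448,290.00, so EBIT − I = €1,062,660.10.
DCL = total CM / (EBIT − I) = €3,909,450.10 / €1,062,660.10 = 3.6789.
%ΔEPS = DCL × %ΔSales = 3.6789 × -24.7% = -90.9%.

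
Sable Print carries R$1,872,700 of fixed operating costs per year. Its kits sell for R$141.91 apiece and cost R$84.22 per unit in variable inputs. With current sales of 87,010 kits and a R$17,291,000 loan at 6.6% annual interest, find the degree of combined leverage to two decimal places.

2.50

At 87,010 units, contribution = 87,010 × R$57.69 = R$5,019,606.90.
EBIT = R$5,019,606.90 − R$1,872,700 = R$3,146,906.90. Interest = R$1,141,206.00.
DOL = R$5,019,606.90 ÷ R$3,146,906.90 = 1.5951; DFL = R$3,146,906.90 ÷ R$2,005,700.90 = 1.5690.
Combined leverage = 1.5951 × 1.5690 = 2.5027.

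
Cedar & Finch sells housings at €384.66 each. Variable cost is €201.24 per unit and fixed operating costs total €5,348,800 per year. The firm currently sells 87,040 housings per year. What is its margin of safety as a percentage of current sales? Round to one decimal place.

66.5%

Each unit contributes €384.66 − €201.24 = €183.42. Break-even units = €5,348,800 ÷ €183.42 = 29,161.49; break-even revenue = 29,161.49 × €384.66 = €11,217,257.70.
Current sales = 87,040 × €384.66 = €33,480,806.40.
Margin of safety = (€33,480,806.40 − €11,217,257.70) ÷ €33,480,806.40 = 66.5%.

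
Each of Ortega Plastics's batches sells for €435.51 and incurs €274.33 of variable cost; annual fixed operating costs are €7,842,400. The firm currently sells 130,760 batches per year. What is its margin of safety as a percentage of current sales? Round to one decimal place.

Contribution margin per unit = €435.51 − €274.33 = €161.18. Break-even units = €7,842,400 ÷ €161.18 = 48,656.16; break-even revenue = 48,656.16 × €435.51 = €21,190,244.60.
Actual sales revenue = 130,760 × €435.51 = €56,947,287.60.
Margin of safety = (€56,947,287.60 − €21,190,244.60) ÷ €56,947,287.60 = 62.8%.

62.8%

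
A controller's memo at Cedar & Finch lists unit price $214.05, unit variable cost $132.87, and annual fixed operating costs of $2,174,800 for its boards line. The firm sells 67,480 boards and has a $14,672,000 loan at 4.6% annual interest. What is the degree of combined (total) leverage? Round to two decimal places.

Contribution at this volume is 67,480 × $81.18 = $5,478,026.40.
Operating income = contribution − fixed costs = $5,478,026.40 − $2,174,800 = $3,303,226.40. Interest = $674,912.00.
DOL = $5,478,026.40 ÷ $3,303,226.40 = 1.6584; DFL = $3,303,226.40 ÷ $2,628,314.40 = 1.2568.
DCL = DOL × DFL = 1.6584 × 1.2568 = 2.0843.

2.08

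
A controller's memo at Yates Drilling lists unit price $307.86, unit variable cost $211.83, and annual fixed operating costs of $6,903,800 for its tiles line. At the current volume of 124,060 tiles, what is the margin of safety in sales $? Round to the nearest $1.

Each unit contributes $307.86 − $211.83 = $96.03. Break-even units = $6,903,800 ÷ $96.03 = 71,892.12; break-even revenue = 71,892.12 × $307.86 = $22,132,707.15.
Current sales = 124,060 × $307.86 = $38,193,111.60.
Margin of safety = $38,193,111.60 − $22,132,707.15 = $16,060,404.

$16,060,404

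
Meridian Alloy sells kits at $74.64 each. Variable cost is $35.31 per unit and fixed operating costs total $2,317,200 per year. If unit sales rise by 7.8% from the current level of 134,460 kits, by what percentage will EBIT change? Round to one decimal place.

+13.9%

Contribution at this volume is 134,460 × $39.33 = $5,288,311.80.
EBIT = $5,288,311.80 − $2,317,200 = $2,971,111.80.
DOL = contribution ÷ EBIT = $5,288,311.80 ÷ $2,971,111.80 = 1.7799.
Operating income changes by 1.7799 × +7.8% = +13.9%.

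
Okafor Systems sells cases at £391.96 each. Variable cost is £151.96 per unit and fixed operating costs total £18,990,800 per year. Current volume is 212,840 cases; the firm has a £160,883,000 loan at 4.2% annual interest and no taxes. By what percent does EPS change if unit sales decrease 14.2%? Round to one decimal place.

At 212,840 units, contribution = 212,840 × £240.00 = £51,081,600.00.
Subtracting fixed costs: EBIT = £51,081,600.00 − £18,990,800 = £32,090,800.00.
After interest of £6,757,086.00, pre-tax earnings = £25,333,714.00.
DCL = total CM / (EBIT − I) = £51,081,600.00 / £25,333,714.00 = 2.0163.
%ΔEPS = DCL × %ΔSales = 2.0163 × -14.2% = -28.6%.

-28.6%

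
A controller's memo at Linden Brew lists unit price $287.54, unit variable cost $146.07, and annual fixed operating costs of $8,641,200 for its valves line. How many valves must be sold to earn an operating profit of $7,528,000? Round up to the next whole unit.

114,295 valves

Unit CM = price − variable cost = $287.54 − $146.07 = $141.47.
Units = (FC + target) / CM = ($8,641,200 + $7,528,000) / $141.47 = 114,294.20, so 114,295 valves.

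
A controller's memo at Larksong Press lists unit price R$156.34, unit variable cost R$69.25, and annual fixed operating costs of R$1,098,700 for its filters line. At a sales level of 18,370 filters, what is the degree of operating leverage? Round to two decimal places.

Contribution at this volume is 18,370 × R$87.09 = R$1,599,843.30.
Operating income = contribution − fixed costs = R$1,599,843.30 − R$1,098,700 = R$501,143.30.
Degree of operating leverage = R$1,599,843.30 / R$501,143.30 = 3.1924.

3.19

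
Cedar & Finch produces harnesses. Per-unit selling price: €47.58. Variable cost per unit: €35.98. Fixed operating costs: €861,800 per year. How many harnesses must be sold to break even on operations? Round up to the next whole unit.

74,294 harnesses

Each unit contributes €47.58 − €35.98 = €11.60.
Units to break even: €861,800 ÷ €11.60 = 74,293.10, rounded up to 74,294.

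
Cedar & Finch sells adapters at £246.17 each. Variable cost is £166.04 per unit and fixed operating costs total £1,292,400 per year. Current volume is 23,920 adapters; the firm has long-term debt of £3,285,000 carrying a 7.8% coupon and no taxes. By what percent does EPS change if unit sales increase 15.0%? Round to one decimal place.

+78.1%

At 23,920 units, contribution = 23,920 × £80.13 = £1,916,709.60.
EBIT = £1,916,709.60 − £1,292,400 = £624,309.60.
Interest = £256,230.00, so EBIT − I = £368,079.60.
DCL = total CM / (EBIT − I) = £1,916,709.60 / £368,079.60 = 5.2073.
EPS therefore changes by 5.2073 × (+15.0%) = +78.1%.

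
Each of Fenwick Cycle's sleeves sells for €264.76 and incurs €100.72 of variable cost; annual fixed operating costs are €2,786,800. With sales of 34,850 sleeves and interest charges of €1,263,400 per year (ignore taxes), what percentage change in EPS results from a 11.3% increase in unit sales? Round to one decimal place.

Total contribution margin = 34,850 × €164.04 = €5,716,794.00.
Subtracting fixed costs: EBIT = €5,716,794.00 − €2,786,800 = €2,929,994.00.
After interest of €1,263,400.00, pre-tax earnings = €1,666,594.00.
Degree of combined leverage = contribution ÷ (EBIT − I) = €5,716,794.00 ÷ €1,666,594.00 = 3.4302.
%ΔEPS = DCL × %ΔSales = 3.4302 × +11.3% = +38.8%.

+38.8%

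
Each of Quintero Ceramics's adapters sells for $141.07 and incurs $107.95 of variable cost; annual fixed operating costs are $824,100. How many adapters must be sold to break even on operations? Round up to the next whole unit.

24,883 adapters

Unit CM = price − variable cost = $141.07 − $107.95 = $33.12.
Units to break even: $824,100 ÷ $33.12 = 24,882.25, rounded up to 24,883.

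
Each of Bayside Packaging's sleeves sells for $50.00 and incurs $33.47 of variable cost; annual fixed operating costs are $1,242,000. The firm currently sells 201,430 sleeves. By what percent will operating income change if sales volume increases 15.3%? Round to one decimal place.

+24.4%

Total contribution margin = 201,430 × $16.53 = $3,329,637.90.
EBIT = $3,329,637.90 − $1,242,000 = $2,087,637.90.
DOL = contribution ÷ EBIT = $3,329,637.90 ÷ $2,087,637.90 = 1.5949.
Operating income changes by 1.5949 × +15.3% = +24.4%.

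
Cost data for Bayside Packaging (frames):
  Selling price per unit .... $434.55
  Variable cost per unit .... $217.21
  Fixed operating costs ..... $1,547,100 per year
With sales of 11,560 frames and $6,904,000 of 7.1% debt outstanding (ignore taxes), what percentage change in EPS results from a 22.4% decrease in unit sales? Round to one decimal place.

-118.4%

Contribution at this volume is 11,560 × $217.34 = $2,512,450.40.
EBIT = $2,512,450.40 − $1,547,100 = $965,350.40.
After interest of $490,184.00, pre-tax earnings = $475,166.40.
DCL = total CM / (EBIT − I) = $2,512,450.40 / $475,166.40 = 5.2875.
EPS therefore changes by 5.2875 × (-22.4%) = -118.4%.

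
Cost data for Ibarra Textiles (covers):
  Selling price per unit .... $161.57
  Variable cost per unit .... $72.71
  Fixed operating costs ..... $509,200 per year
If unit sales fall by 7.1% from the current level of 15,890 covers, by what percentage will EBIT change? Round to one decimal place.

-11.1%

Total contribution margin = 15,890 × $88.86 = $1,411,985.40.
Subtracting fixed costs: EBIT = $1,411,985.40 − $509,200 = $902,785.40.
Degree of operating leverage = $1,411,985.40 / $902,785.40 = 1.5640.
%ΔEBIT = DOL × %ΔSales = 1.5640 × -7.1% = -11.1%.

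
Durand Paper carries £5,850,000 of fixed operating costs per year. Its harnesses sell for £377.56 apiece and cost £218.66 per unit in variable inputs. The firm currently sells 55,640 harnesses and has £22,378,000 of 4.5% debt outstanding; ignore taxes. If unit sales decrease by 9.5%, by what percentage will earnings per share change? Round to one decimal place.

-42.3%

Total contribution margin = 55,640 × £158.90 = £8,841,196.00.
Subtracting fixed costs: EBIT = £8,841,196.00 − £5,850,000 = £2,991,196.00.
Interest = £1,007,010.00, so EBIT − I = £1,984,186.00.
Degree of combined leverage = contribution ÷ (EBIT − I) = £8,841,196.00 ÷ £1,984,186.00 = 4.4558.
%ΔEPS = DCL × %ΔSales = 4.4558 × -9.5% = -42.3%.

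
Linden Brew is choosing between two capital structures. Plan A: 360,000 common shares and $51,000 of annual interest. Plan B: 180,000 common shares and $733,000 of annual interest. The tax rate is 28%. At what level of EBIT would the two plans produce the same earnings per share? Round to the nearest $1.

$1,415,000

At indifference, (EBIT − 51,000)(1 − t)/360,000 = (EBIT − 733,000)(1 − t)/180,000.
Cancelling (1 − t) and cross-multiplying: 180,000·(EBIT − 51,000) = 360,000·(EBIT − 733,000).
EBIT × (360,000 − 180,000) = 733,000 × 360,000 − 51,000 × 180,000 = 254,700,000,000, so EBIT = 254,700,000,000 ÷ 180,000 = 1,415,000.00.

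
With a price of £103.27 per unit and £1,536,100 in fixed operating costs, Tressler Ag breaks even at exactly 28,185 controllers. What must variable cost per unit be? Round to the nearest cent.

At break-even, FC = Q × (P − VC), so P − VC = £1,536,100 ÷ 28,185 = £54.5006.
Hence VC = price − CM = £103.27 − £54.5006 = £48.77.

£48.77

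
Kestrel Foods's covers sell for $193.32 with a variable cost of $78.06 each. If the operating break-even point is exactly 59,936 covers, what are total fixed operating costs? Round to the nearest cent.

Each unit contributes $193.32 − $78.06 = $115.26.
Fixed costs = break-even units × CM = 59,936 × $115.26 = $6,908,223.36.

$6,908,223.36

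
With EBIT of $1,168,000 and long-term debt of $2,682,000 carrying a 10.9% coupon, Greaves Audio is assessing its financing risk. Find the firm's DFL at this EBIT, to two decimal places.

Interest = $292,338.00.
Degree of financial leverage = EBIT / (EBIT − interest) = $1,168,000 / $875,662.00 = 1.3338.

1.33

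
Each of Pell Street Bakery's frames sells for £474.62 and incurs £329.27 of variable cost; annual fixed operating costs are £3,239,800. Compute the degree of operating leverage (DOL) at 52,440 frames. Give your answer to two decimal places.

1.74

Total contribution margin = 52,440 × £145.35 = £7,622,154.00.
Operating income = contribution − fixed costs = £7,622,154.00 − £3,239,800 = £4,382,354.00.
So DOL = total CM / EBIT = £7,622,154.00 / £4,382,354.00 = 1.7393.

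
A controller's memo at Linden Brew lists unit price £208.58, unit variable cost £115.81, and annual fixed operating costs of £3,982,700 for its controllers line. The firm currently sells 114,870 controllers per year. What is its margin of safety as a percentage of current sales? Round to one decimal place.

Contribution margin per unit = £208.58 − £115.81 = £92.77. Break-even units = £3,982,700 ÷ £92.77 = 42,930.90; break-even revenue = 42,930.90 × £208.58 = £8,954,528.04.
Current sales = 114,870 × £208.58 = £23,959,584.60.
Margin of safety = (£23,959,584.60 − £8,954,528.04) ÷ £23,959,584.60 = 62.6%.

62.6%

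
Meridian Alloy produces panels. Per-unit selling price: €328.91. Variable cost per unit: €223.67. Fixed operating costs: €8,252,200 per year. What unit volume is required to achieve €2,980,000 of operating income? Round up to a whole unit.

106,730 panels

Unit CM = price − variable cost = €328.91 − €223.67 = €105.24.
Units = (FC + target) / CM = (€8,252,200 + €2,980,000) / €105.24 = 106,729.38, so 106,730 panels.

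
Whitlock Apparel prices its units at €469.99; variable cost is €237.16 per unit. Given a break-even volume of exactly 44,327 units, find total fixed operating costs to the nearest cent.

Contribution margin per unit = €469.99 − €237.16 = €232.83.
Fixed costs = break-even units × CM = 44,327 × €232.83 = €10,320,655.41.

€10,320,655.41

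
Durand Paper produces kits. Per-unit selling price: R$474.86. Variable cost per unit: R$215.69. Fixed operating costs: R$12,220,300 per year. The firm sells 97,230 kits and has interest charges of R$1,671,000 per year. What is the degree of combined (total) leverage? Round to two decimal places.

Total contribution margin = 97,230 × R$259.17 = R$25,199,099.10.
Operating income = contribution − fixed costs = R$25,199,099.10 − R$12,220,300 = R$12,978,799.10. Interest = R$1,671,000.00.
DOL = R$25,199,099.10 ÷ R$12,978,799.10 = 1.9416; DFL = R$12,978,799.10 ÷ R$11,307,799.10 = 1.1478.
Combined leverage = 1.9416 × 1.1478 = 2.2286.

2.23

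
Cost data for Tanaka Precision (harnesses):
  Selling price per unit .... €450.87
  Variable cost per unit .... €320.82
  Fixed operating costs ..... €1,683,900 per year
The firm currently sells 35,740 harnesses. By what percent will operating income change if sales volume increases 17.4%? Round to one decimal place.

+27.3%

Contribution at this volume is 35,740 × €130.05 = €4,647,987.00.
Operating income = contribution − fixed costs = €4,647,987.00 − €1,683,900 = €2,964,087.00.
DOL = contribution ÷ EBIT = €4,647,987.00 ÷ €2,964,087.00 = 1.5681.
Operating income changes by 1.5681 × +17.4% = +27.3%.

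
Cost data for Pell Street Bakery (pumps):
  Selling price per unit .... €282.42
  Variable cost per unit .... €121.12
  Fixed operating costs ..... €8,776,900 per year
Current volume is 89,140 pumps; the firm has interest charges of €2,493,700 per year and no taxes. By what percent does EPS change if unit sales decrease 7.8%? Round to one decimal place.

-36.1%

Contribution at this volume is 89,140 × €161.30 = €14,378,282.00.
EBIT = €14,378,282.00 − €8,776,900 = €5,601,382.00.
Interest = €2,493,700.00, so EBIT − I = €3,107,682.00.
DCL = total CM / (EBIT − I) = €14,378,282.00 / €3,107,682.00 = 4.6267.
%ΔEPS = DCL × %ΔSales = 4.6267 × -7.8% = -36.1%.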